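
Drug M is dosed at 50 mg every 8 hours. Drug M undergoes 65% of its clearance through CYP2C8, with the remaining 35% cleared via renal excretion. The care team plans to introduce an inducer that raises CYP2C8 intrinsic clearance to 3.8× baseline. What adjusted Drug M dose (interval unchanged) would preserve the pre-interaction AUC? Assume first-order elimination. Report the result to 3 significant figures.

141 mg

The CYP2C8 pathway (65% of clearance) increases to 3.8× activity: 0.65 × 3.8 = 2.47.
The remaining 35% of clearance is unaffected.
CL_new/CL_old = 2.47 + 0.35 = 2.82.
Exposure is unchanged when dose changes in proportion to clearance. New dose = 50 mg × 2.82 = 141 mg.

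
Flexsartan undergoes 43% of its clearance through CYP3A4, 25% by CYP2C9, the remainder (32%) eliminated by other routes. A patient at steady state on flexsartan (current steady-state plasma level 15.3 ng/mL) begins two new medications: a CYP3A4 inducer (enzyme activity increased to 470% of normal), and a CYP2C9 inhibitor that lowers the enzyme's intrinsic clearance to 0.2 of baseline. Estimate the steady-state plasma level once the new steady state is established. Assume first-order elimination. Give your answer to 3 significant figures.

The CYP3A4 pathway (43% of clearance) increases to 4.7× activity: 0.43 × 4.7 = 2.021.
The CYP2C9 pathway (25% of clearance) is reduced to 0.2× activity: 0.25 × 0.2 = 0.05.
The remaining 32% of clearance is unaffected.
CL_new/CL_old = 2.021 + 0.05 + 0.32 = 2.391.
Dividing the baseline by the relative clearance: 15.3 / 2.391 = 6.40 ng/mL.

6.40 ng/mL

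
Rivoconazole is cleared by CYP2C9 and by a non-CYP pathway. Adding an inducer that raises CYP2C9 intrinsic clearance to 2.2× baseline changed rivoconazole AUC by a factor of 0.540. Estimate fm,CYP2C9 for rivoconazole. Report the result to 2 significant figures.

Let x = fm,CYP2C9. Because AUC ∝ 1/CL, relative clearance rose to 1/0.540 = 1.852.
Only the CYP2C9 route changed, so 1.852 = x·2.2 + (1 − x), giving x = 0.71.

0.71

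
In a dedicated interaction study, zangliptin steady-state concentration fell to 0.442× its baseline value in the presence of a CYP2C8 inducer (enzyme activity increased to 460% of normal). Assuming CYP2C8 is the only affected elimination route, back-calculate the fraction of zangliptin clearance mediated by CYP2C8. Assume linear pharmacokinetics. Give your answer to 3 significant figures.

0.351

Call the CYP2C8 fraction fm. After the interaction, CL_new/CL_old = fm × 4.6 + (1 − fm).
Steady-state concentration ratio = 1 / (new CL fraction), so new CL fraction = 1 / 0.442 = 2.262.
fm × 4.6 + 1 − fm = 2.262  ⇒  fm × (4.6 − 1) = 1.262  ⇒  fm = 0.351.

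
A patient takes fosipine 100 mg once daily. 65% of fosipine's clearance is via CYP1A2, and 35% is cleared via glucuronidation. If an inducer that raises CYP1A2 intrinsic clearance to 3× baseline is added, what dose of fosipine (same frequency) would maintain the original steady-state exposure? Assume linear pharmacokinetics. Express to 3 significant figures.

230 mg

The CYP1A2 pathway (65% of clearance) rises to 3× activity: 0.65 × 3 = 1.95.
The remaining 35% of clearance is unaffected.
New clearance relative to baseline: 1.95 + 0.35 = 2.3.
To maintain the same steady-state level, dose must scale with clearance: new dose = 100 × 2.3 = 230 mg.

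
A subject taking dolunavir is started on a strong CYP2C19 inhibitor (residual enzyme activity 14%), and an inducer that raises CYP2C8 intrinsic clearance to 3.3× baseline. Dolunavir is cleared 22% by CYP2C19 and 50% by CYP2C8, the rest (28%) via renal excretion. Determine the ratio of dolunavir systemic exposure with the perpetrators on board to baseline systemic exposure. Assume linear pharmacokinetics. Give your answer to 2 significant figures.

CYP2C19: 0.22 × 0.14 = 0.0308
CYP2C8: 0.5 × 3.3 = 1.65
Other: 0.28 (unchanged)
New clearance relative to baseline: 0.0308 + 1.65 + 0.28 = 1.9608.
Systemic exposure ∝ 1/CL: fold-change = 1 / 1.9608 = 0.51.

0.51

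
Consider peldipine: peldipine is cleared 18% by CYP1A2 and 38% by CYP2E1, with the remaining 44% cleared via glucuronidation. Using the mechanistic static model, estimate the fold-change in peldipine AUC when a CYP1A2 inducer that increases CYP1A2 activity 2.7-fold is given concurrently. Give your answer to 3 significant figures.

The CYP1A2 pathway (18% of clearance) increases to 2.7× activity: 0.18 × 2.7 = 0.486.
CYP2E1 (38%) and the residual 44% are unaffected.
New clearance relative to baseline: 0.486 + 0.38 + 0.44 = 1.306.
Since AUC ∝ 1/CL, the ratio is 1 / 1.306 = 0.766.

0.766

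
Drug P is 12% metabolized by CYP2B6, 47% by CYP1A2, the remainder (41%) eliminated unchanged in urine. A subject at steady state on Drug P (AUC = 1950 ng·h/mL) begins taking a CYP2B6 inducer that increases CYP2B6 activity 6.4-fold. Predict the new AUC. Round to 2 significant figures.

CYP2B6: 0.12 × 6.4 = 0.768
CYP1A2: 0.47 (unchanged)
Other: 0.41 (unchanged)
Relative clearance = 0.768 + 0.47 + 0.41 = 1.648.
With dosing unchanged, AUC scales as 1/CL: 1950 / 1.648 = 1.2 × 10³ ng·h/mL.

1.2 × 10³ ng·h/mL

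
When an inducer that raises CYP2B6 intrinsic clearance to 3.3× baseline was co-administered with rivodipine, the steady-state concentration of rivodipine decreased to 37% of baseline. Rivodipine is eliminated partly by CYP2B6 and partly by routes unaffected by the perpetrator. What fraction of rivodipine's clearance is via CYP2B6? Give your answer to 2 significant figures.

0.74

Write x for the fraction cleared via CYP2B6. The observed steady-state concentration change means clearance rose to 1/0.370 = 2.703 of baseline.
Only the CYP2B6 route changed, so 2.703 = x·3.3 + (1 − x), giving x = 0.74.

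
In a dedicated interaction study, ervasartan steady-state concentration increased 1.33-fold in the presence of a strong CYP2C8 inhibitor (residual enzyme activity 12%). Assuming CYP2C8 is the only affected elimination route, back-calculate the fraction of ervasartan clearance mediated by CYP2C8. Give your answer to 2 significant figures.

CL'/CL = 1 / 1.33 = 0.7519
0.12·fm + (1 − fm) = 0.7519
fm = (0.7519 − 1) / (0.12 − 1) = 0.28

0.28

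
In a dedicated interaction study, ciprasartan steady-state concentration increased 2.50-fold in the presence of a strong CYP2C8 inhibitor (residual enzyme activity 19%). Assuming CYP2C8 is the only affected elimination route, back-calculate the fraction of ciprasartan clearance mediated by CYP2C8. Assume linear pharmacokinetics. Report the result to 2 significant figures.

0.74

Let fm be the CYP2C8 fraction. New clearance relative to baseline = fm × 0.19 + (1 − fm).
Steady-state concentration ratio = 1 / (new CL fraction), so new CL fraction = 1 / 2.50 = 0.4.
fm × 0.19 + 1 − fm = 0.4  ⇒  fm × (0.19 − 1) = −0.6  ⇒  fm = 0.74.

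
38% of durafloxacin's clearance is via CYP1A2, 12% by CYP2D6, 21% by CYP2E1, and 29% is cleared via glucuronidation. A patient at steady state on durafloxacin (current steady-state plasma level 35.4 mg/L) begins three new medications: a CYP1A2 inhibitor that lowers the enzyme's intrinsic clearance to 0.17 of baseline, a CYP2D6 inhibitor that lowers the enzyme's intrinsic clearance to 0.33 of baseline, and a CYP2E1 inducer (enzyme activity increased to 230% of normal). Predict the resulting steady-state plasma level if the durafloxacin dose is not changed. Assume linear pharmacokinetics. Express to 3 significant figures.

40.4 mg/L

CYP1A2: 0.38 × 0.17 = 0.0646
CYP2D6: 0.12 × 0.33 = 0.0396
CYP2E1: 0.21 × 2.3 = 0.483
Other: 0.29 (unchanged)
CL_new/CL_old = 0.0646 + 0.0396 + 0.483 + 0.29 = 0.8772.
Steady-state plasma level ∝ 1/CL: new value = 35.4 / 0.8772 = 40.4 mg/L.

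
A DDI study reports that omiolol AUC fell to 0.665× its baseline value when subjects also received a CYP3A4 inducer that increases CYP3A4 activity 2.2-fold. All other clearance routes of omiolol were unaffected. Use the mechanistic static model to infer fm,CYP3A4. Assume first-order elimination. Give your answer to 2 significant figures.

0.42

CL'/CL = 1 / 0.665 = 1.504
2.2·fm + (1 − fm) = 1.504
fm = (1.504 − 1) / (2.2 − 1) = 0.42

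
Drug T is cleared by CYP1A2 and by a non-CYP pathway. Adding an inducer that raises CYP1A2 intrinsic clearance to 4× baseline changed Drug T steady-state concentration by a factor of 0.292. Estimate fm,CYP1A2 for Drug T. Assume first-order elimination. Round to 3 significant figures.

CL'/CL = 1 / 0.292 = 3.425
4·fm + (1 − fm) = 3.425
fm = (3.425 − 1) / (4 − 1) = 0.808

0.808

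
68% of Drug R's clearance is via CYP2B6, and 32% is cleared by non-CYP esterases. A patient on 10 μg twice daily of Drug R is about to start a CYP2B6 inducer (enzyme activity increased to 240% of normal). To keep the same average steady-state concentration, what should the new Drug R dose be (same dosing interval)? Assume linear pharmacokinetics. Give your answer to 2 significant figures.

20 μg

CYP2B6: 0.68 × 2.4 = 1.632
Other: 0.32 (unchanged)
CL_new/CL_old = 1.632 + 0.32 = 1.952.
Exposure is unchanged when dose changes in proportion to clearance. New dose = 10 μg × 1.952 = 20 μg.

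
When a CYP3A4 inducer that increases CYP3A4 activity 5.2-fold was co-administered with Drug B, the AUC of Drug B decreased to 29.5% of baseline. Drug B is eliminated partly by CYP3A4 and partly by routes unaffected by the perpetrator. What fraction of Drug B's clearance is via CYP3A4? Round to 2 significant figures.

Let x = fm,CYP3A4. Because AUC ∝ 1/CL, relative clearance rose to 1/0.295 = 3.39.
Only the CYP3A4 route changed, so 3.39 = x·5.2 + (1 − x), giving x = 0.57.

0.57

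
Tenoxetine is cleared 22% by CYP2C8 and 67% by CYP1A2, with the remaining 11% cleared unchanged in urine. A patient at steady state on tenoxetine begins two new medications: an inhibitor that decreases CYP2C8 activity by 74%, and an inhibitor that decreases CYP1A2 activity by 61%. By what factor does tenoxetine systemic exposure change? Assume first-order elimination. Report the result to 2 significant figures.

2.3

The CYP2C8 pathway (22% of clearance) is reduced to 0.26× activity: 0.22 × 0.26 = 0.0572.
The CYP1A2 pathway (67% of clearance) is reduced to 0.39× activity: 0.67 × 0.39 = 0.2613.
The remaining 11% of clearance is unaffected.
Relative clearance = 0.0572 + 0.2613 + 0.11 = 0.4285.
Because systemic exposure varies inversely with clearance, the combined effect is 1 / 0.4285 = 2.3.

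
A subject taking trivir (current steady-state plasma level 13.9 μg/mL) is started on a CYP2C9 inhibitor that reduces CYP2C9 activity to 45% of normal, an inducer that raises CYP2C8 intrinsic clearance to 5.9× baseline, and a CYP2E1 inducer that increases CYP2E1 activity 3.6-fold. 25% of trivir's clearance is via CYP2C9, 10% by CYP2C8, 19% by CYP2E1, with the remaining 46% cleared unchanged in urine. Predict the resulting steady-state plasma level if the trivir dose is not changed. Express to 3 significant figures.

The CYP2C9 pathway (25% of clearance) falls to 0.45× activity: 0.25 × 0.45 = 0.1125.
The CYP2C8 pathway (10% of clearance) rises to 5.9× activity: 0.1 × 5.9 = 0.59.
The CYP2E1 pathway (19% of clearance) rises to 3.6× activity: 0.19 × 3.6 = 0.684.
Non-CYP routes (46%) are unchanged.
CL_new/CL_old = 0.1125 + 0.59 + 0.684 + 0.46 = 1.8465.
Steady-state plasma level ∝ 1/CL: new value = 13.9 / 1.8465 = 7.53 μg/mL.

7.53 μg/mL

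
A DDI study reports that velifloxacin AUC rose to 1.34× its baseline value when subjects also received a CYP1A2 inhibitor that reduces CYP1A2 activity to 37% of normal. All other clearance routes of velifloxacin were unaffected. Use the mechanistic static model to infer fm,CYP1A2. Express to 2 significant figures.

Let fm be the CYP1A2 fraction. New clearance relative to baseline = fm × 0.37 + (1 − fm).
AUC ratio = 1 / (new CL fraction), so new CL fraction = 1 / 1.34 = 0.7463.
fm × 0.37 + 1 − fm = 0.7463  ⇒  fm × (0.37 − 1) = −0.2537  ⇒  fm = 0.40.

0.40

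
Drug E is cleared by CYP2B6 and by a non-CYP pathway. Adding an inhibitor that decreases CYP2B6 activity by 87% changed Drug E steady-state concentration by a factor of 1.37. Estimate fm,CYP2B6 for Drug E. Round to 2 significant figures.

0.31

Write x for the fraction cleared via CYP2B6. The observed steady-state concentration change means clearance fell to 1/1.37 = 0.7299 of baseline.
Only the CYP2B6 route changed, so 0.7299 = x·0.13 + (1 − x), giving x = 0.31.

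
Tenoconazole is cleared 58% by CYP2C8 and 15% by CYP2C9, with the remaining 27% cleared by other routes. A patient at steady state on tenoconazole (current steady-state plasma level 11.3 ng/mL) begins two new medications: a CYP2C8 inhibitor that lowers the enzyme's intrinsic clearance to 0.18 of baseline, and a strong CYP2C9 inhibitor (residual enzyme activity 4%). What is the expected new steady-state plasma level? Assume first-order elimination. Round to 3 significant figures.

29.7 ng/mL

The CYP2C8 pathway (58% of clearance) falls to 0.18× activity: 0.58 × 0.18 = 0.1044.
The CYP2C9 pathway (15% of clearance) is reduced to 0.04× activity: 0.15 × 0.04 = 0.006.
The remaining 27% of clearance is unaffected.
CL_new/CL_old = 0.1044 + 0.006 + 0.27 = 0.3804.
New steady-state plasma level = 11.3 / 0.3804 = 29.7 ng/mL (concentration scales inversely with clearance).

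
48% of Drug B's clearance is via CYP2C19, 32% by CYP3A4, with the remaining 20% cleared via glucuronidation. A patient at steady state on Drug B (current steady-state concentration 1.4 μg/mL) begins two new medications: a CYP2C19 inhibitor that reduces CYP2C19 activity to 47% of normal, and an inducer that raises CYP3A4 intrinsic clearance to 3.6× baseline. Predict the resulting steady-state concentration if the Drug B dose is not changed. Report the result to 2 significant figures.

The CYP2C19 pathway (48% of clearance) is reduced to 0.47× activity: 0.48 × 0.47 = 0.2256.
The CYP3A4 pathway (32% of clearance) is boosted to 3.6× activity: 0.32 × 3.6 = 1.152.
The remaining 20% of clearance is unaffected.
CL_new/CL_old = 0.2256 + 1.152 + 0.2 = 1.5776.
Steady-state concentration ∝ 1/CL: new value = 1.4 / 1.5776 = 0.89 μg/mL.

0.89 μg/mL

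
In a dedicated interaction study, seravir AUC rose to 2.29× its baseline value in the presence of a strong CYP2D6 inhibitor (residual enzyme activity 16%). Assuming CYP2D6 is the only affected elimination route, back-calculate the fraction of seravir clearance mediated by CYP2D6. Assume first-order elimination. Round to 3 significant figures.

CL'/CL = 1 / 2.29 = 0.4367
0.16·fm + (1 − fm) = 0.4367
fm = (0.4367 − 1) / (0.16 − 1) = 0.671

0.671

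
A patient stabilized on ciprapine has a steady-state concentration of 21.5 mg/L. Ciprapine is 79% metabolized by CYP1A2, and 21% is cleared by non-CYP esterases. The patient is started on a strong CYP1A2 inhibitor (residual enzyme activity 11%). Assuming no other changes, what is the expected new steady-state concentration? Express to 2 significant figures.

The CYP1A2 pathway (79% of clearance) is reduced to 0.11× activity: 0.79 × 0.11 = 0.0869.
Non-CYP routes (21%) are unchanged.
Relative clearance = 0.0869 + 0.21 = 0.2969.
With dosing unchanged, steady-state concentration scales as 1/CL: 21.5 / 0.2969 = 72 mg/L.

72 mg/L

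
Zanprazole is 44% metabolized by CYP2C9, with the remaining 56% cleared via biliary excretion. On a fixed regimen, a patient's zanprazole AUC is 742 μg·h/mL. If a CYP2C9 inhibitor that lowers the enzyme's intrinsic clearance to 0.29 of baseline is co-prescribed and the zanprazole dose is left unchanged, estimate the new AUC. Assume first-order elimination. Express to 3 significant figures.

1.08 × 10³ μg·h/mL

The CYP2C9 pathway (44% of clearance) is reduced to 0.29× activity: 0.44 × 0.29 = 0.1276.
Non-CYP routes (56%) are unchanged.
Relative clearance = 0.1276 + 0.56 = 0.6876.
AUC ∝ 1/CL, so new value = 742 / 0.6876 = 1.08 × 10³ μg·h/mL.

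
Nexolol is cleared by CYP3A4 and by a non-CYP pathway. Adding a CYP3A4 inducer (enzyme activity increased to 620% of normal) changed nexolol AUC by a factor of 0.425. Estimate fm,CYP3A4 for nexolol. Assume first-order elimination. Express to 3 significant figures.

0.260

Call the CYP3A4 fraction fm. After the interaction, CL_new/CL_old = fm × 6.2 + (1 − fm).
AUC ratio = 1 / (new CL fraction), so new CL fraction = 1 / 0.425 = 2.353.
fm × 6.2 + 1 − fm = 2.353  ⇒  fm × (6.2 − 1) = 1.353  ⇒  fm = 0.260.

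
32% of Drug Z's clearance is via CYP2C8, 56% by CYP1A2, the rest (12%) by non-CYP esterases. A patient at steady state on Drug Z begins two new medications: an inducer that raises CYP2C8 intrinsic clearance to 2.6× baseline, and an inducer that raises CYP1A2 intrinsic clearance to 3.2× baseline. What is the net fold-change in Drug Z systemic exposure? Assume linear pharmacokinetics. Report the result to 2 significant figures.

0.36

The CYP2C8 pathway (32% of clearance) rises to 2.6× activity: 0.32 × 2.6 = 0.832.
The CYP1A2 pathway (56% of clearance) is boosted to 3.2× activity: 0.56 × 3.2 = 1.792.
The remaining 12% of clearance is unaffected.
CL_new/CL_old = 0.832 + 1.792 + 0.12 = 2.744.
Systemic exposure ∝ 1/CL: fold-change = 1 / 2.744 = 0.36.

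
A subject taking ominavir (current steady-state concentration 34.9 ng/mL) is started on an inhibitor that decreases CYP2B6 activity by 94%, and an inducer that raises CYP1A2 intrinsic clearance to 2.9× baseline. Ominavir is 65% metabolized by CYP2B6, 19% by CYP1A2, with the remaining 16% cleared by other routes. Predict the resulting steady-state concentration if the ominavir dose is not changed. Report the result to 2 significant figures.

The CYP2B6 pathway (65% of clearance) is reduced to 0.06× activity: 0.65 × 0.06 = 0.039.
The CYP1A2 pathway (19% of clearance) increases to 2.9× activity: 0.19 × 2.9 = 0.551.
The remaining 16% of clearance is unaffected.
New clearance relative to baseline: 0.039 + 0.551 + 0.16 = 0.75.
Steady-state concentration ∝ 1/CL: new value = 34.9 / 0.75 = 47 ng/mL.

47 ng/mL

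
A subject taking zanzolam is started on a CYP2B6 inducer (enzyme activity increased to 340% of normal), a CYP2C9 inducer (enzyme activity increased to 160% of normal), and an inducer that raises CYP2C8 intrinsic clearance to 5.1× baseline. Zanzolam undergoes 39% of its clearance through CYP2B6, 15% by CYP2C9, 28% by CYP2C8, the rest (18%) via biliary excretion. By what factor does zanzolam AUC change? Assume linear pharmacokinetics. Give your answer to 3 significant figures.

0.315

The CYP2B6 pathway (39% of clearance) is boosted to 3.4× activity: 0.39 × 3.4 = 1.326.
The CYP2C9 pathway (15% of clearance) rises to 1.6× activity: 0.15 × 1.6 = 0.24.
The CYP2C8 pathway (28% of clearance) increases to 5.1× activity: 0.28 × 5.1 = 1.428.
Non-CYP routes (18%) are unchanged.
Relative clearance = 1.326 + 0.24 + 1.428 + 0.18 = 3.174.
Net AUC ratio = 1 / 3.174 = 0.315.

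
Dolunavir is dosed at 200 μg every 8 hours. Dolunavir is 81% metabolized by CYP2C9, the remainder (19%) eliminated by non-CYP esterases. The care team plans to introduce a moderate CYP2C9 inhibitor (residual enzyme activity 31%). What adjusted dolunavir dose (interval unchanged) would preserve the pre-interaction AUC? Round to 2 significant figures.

88 μg

The CYP2C9 pathway (81% of clearance) is reduced to 0.31× activity: 0.81 × 0.31 = 0.2511.
The remaining 19% of clearance is unaffected.
New clearance relative to baseline: 0.2511 + 0.19 = 0.4411.
To maintain the same steady-state level, dose must scale with clearance: new dose = 200 × 0.4411 = 88 μg.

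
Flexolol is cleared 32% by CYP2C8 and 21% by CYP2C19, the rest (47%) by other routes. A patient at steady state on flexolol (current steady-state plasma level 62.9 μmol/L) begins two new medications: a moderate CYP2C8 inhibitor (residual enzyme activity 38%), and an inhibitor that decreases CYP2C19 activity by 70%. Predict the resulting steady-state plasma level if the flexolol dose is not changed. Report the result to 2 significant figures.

CYP2C8: 0.32 × 0.38 = 0.1216
CYP2C19: 0.21 × 0.3 = 0.063
Other: 0.47 (unchanged)
Relative clearance = 0.1216 + 0.063 + 0.47 = 0.6546.
New steady-state plasma level = 62.9 / 0.6546 = 96 μmol/L (concentration scales inversely with clearance).

96 μmol/L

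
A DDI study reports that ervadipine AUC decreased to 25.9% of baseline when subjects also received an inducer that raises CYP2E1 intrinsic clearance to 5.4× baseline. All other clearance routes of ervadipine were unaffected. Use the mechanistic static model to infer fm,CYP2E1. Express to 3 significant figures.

0.650

CL'/CL = 1 / 0.259 = 3.861
5.4·fm + (1 − fm) = 3.861
fm = (3.861 − 1) / (5.4 − 1) = 0.650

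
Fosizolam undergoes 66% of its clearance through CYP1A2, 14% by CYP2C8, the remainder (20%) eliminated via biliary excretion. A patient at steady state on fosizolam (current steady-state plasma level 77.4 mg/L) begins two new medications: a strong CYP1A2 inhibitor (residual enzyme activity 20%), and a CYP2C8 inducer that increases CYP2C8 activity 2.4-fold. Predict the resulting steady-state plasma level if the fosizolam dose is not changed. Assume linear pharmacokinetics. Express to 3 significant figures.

CYP1A2: 0.66 × 0.2 = 0.132
CYP2C8: 0.14 × 2.4 = 0.336
Other: 0.2 (unchanged)
New clearance relative to baseline: 0.132 + 0.336 + 0.2 = 0.668.
Steady-state plasma level ∝ 1/CL: new value = 77.4 / 0.668 = 116 mg/L.

116 mg/L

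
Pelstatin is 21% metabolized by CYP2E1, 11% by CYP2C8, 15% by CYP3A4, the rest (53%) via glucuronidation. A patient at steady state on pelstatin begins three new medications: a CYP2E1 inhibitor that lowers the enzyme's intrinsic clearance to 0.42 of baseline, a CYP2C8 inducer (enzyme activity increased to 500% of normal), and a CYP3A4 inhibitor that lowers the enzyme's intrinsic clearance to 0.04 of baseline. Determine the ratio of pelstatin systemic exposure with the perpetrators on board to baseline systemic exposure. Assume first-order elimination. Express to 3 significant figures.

0.852

The CYP2E1 pathway (21% of clearance) drops to 0.42× activity: 0.21 × 0.42 = 0.0882.
The CYP2C8 pathway (11% of clearance) rises to 5× activity: 0.11 × 5 = 0.55.
The CYP3A4 pathway (15% of clearance) is reduced to 0.04× activity: 0.15 × 0.04 = 0.006.
Non-CYP routes (53%) are unchanged.
New clearance relative to baseline: 0.0882 + 0.55 + 0.006 + 0.53 = 1.1742.
Net systemic exposure ratio = 1 / 1.1742 = 0.852.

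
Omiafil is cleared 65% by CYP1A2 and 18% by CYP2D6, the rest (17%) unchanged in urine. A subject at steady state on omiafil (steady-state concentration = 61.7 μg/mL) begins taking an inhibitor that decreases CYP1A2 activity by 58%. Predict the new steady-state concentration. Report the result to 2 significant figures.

99 μg/mL

The CYP1A2 pathway (65% of clearance) falls to 0.42× activity: 0.65 × 0.42 = 0.273.
CYP2D6 (18%) and the residual 17% are unaffected.
New clearance relative to baseline: 0.273 + 0.18 + 0.17 = 0.623.
Steady-state concentration ∝ 1/CL, so new value = 61.7 / 0.623 = 99 μg/mL.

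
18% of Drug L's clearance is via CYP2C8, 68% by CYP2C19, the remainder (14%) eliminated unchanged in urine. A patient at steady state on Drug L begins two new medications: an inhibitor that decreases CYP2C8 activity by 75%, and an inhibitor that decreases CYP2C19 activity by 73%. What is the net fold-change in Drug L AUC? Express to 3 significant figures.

CYP2C8: 0.18 × 0.25 = 0.045
CYP2C19: 0.68 × 0.27 = 0.1836
Other: 0.14 (unchanged)
CL_new/CL_old = 0.045 + 0.1836 + 0.14 = 0.3686.
Net AUC ratio = 1 / 0.3686 = 2.71.

2.71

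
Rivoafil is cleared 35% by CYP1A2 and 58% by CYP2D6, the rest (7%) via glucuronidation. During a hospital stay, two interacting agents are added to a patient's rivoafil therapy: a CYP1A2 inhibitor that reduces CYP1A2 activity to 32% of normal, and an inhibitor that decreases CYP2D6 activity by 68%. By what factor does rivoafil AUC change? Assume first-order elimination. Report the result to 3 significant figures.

2.72

The CYP1A2 pathway (35% of clearance) is reduced to 0.32× activity: 0.35 × 0.32 = 0.112.
The CYP2D6 pathway (58% of clearance) falls to 0.32× activity: 0.58 × 0.32 = 0.1856.
Non-CYP routes (7%) are unchanged.
New clearance relative to baseline: 0.112 + 0.1856 + 0.07 = 0.3676.
Net AUC ratio = 1 / 0.3676 = 2.72.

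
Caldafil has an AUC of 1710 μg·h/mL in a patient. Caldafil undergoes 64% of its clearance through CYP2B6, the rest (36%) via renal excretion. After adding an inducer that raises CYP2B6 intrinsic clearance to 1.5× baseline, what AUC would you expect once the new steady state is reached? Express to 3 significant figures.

CYP2B6: 0.64 × 1.5 = 0.96
Other: 0.36 (unchanged)
New clearance relative to baseline: 0.96 + 0.36 = 1.32.
AUC ∝ 1/CL, so new value = 1710 / 1.32 = 1.30 × 10³ μg·h/mL.

1.30 × 10³ μg·h/mL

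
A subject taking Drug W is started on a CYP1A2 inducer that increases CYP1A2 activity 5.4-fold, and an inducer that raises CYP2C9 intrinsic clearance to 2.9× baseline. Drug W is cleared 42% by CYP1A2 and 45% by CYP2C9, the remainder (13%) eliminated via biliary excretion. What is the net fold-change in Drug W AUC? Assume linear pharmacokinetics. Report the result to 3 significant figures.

The CYP1A2 pathway (42% of clearance) rises to 5.4× activity: 0.42 × 5.4 = 2.268.
The CYP2C9 pathway (45% of clearance) is boosted to 2.9× activity: 0.45 × 2.9 = 1.305.
The remaining 13% of clearance is unaffected.
CL_new/CL_old = 2.268 + 1.305 + 0.13 = 3.703.
Net AUC ratio = 1 / 3.703 = 0.270.

0.270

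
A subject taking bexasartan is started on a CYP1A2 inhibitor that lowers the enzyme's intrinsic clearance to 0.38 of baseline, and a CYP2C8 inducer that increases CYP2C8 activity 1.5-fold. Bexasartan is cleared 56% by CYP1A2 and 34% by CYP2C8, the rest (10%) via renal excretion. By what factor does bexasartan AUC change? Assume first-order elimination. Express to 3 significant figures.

CYP1A2: 0.56 × 0.38 = 0.2128
CYP2C8: 0.34 × 1.5 = 0.51
Other: 0.1 (unchanged)
Relative clearance = 0.2128 + 0.51 + 0.1 = 0.8228.
AUC ∝ 1/CL: fold-change = 1 / 0.8228 = 1.22.

1.22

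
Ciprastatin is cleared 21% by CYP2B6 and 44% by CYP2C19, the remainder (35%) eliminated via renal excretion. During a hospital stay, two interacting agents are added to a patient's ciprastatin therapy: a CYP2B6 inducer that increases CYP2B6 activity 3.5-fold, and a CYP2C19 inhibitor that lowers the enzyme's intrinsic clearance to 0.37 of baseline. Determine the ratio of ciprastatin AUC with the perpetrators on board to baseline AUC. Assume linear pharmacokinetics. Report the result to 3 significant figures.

0.801

The CYP2B6 pathway (21% of clearance) increases to 3.5× activity: 0.21 × 3.5 = 0.735.
The CYP2C19 pathway (44% of clearance) drops to 0.37× activity: 0.44 × 0.37 = 0.1628.
Non-CYP routes (35%) are unchanged.
CL_new/CL_old = 0.735 + 0.1628 + 0.35 = 1.2478.
Net AUC ratio = 1 / 1.2478 = 0.801.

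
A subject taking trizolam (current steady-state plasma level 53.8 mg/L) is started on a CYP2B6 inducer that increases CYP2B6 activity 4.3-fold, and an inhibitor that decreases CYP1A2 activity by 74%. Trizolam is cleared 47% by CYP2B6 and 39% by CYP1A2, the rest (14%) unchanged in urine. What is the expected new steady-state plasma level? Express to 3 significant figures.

23.8 mg/L

The CYP2B6 pathway (47% of clearance) increases to 4.3× activity: 0.47 × 4.3 = 2.021.
The CYP1A2 pathway (39% of clearance) is reduced to 0.26× activity: 0.39 × 0.26 = 0.1014.
Non-CYP routes (14%) are unchanged.
CL_new/CL_old = 2.021 + 0.1014 + 0.14 = 2.2624.
New steady-state plasma level = 53.8 / 2.2624 = 23.8 mg/L (concentration scales inversely with clearance).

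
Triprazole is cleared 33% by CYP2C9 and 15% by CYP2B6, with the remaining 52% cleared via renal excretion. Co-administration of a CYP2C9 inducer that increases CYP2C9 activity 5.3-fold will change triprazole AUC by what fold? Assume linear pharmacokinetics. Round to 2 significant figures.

The CYP2C9 pathway (33% of clearance) increases to 5.3× activity: 0.33 × 5.3 = 1.749.
CYP2B6 (15%) and the residual 52% are unaffected.
CL_new/CL_old = 1.749 + 0.15 + 0.52 = 2.419.
AUC ratio = CL_old/CL_new = 1 / 2.419 = 0.41.

0.41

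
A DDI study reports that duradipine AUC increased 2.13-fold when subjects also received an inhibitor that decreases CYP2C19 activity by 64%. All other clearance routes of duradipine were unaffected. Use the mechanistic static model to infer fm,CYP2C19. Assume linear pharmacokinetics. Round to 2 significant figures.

0.83

Let x = fm,CYP2C19. Because AUC ∝ 1/CL, relative clearance fell to 1/2.13 = 0.4695.
Only the CYP2C19 route changed, so 0.4695 = x·0.36 + (1 − x), giving x = 0.83.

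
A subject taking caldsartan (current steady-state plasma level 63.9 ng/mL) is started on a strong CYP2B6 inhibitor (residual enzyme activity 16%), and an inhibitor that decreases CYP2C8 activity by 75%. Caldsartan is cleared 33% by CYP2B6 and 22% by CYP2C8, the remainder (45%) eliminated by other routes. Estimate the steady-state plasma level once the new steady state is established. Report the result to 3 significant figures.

The CYP2B6 pathway (33% of clearance) is reduced to 0.16× activity: 0.33 × 0.16 = 0.0528.
The CYP2C8 pathway (22% of clearance) is reduced to 0.25× activity: 0.22 × 0.25 = 0.055.
The remaining 45% of clearance is unaffected.
CL_new/CL_old = 0.0528 + 0.055 + 0.45 = 0.5578.
New steady-state plasma level = 63.9 / 0.5578 = 115 ng/mL (concentration scales inversely with clearance).

115 ng/mL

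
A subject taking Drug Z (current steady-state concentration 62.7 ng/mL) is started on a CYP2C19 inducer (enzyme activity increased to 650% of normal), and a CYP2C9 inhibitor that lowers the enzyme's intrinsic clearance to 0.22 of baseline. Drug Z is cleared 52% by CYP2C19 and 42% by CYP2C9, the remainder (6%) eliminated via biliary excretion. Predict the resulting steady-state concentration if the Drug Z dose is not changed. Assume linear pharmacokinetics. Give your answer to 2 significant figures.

18 ng/mL

The CYP2C19 pathway (52% of clearance) increases to 6.5× activity: 0.52 × 6.5 = 3.38.
The CYP2C9 pathway (42% of clearance) is reduced to 0.22× activity: 0.42 × 0.22 = 0.0924.
Non-CYP routes (6%) are unchanged.
New clearance relative to baseline: 3.38 + 0.0924 + 0.06 = 3.5324.
Steady-state concentration ∝ 1/CL: new value = 62.7 / 3.5324 = 18 ng/mL.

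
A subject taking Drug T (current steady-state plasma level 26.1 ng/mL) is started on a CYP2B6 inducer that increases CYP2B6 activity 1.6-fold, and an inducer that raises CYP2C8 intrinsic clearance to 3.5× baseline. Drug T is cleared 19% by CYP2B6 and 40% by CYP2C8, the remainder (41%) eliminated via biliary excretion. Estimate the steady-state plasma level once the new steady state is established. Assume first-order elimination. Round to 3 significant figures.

The CYP2B6 pathway (19% of clearance) increases to 1.6× activity: 0.19 × 1.6 = 0.304.
The CYP2C8 pathway (40% of clearance) increases to 3.5× activity: 0.4 × 3.5 = 1.4.
Non-CYP routes (41%) are unchanged.
Relative clearance = 0.304 + 1.4 + 0.41 = 2.114.
Dividing the baseline by the relative clearance: 26.1 / 2.114 = 12.3 ng/mL.

12.3 ng/mL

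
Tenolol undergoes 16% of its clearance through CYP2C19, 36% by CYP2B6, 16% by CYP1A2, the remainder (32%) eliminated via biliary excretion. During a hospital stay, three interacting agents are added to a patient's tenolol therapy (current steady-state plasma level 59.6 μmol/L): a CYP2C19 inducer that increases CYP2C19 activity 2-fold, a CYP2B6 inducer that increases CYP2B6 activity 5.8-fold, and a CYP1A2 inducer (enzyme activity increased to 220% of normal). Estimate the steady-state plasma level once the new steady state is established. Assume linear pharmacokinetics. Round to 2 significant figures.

19 μmol/L

The CYP2C19 pathway (16% of clearance) is boosted to 2× activity: 0.16 × 2 = 0.32.
The CYP2B6 pathway (36% of clearance) is boosted to 5.8× activity: 0.36 × 5.8 = 2.088.
The CYP1A2 pathway (16% of clearance) is boosted to 2.2× activity: 0.16 × 2.2 = 0.352.
The remaining 32% of clearance is unaffected.
New clearance relative to baseline: 0.32 + 2.088 + 0.352 + 0.32 = 3.08.
New steady-state plasma level = 59.6 / 3.08 = 19 μmol/L (concentration scales inversely with clearance).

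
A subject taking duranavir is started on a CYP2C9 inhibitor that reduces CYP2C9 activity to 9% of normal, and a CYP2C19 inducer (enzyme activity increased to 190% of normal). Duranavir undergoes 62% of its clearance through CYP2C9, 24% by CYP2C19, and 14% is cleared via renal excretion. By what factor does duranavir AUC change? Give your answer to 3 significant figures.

1.53

The CYP2C9 pathway (62% of clearance) is reduced to 0.09× activity: 0.62 × 0.09 = 0.0558.
The CYP2C19 pathway (24% of clearance) rises to 1.9× activity: 0.24 × 1.9 = 0.456.
Non-CYP routes (14%) are unchanged.
New clearance relative to baseline: 0.0558 + 0.456 + 0.14 = 0.6518.
Net AUC ratio = 1 / 0.6518 = 1.53.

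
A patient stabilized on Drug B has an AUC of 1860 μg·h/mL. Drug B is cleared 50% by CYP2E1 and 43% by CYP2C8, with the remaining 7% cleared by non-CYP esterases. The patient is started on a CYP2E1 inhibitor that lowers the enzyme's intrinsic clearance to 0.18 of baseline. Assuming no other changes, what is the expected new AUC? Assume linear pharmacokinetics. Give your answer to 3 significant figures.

3.15 × 10³ μg·h/mL

The CYP2E1 pathway (50% of clearance) falls to 0.18× activity: 0.5 × 0.18 = 0.09.
CYP2C8 (43%) and the residual 7% are unaffected.
CL_new/CL_old = 0.09 + 0.43 + 0.07 = 0.59.
New AUC = baseline ÷ relative clearance = 1860 / 0.59 = 3.15 × 10³ μg·h/mL.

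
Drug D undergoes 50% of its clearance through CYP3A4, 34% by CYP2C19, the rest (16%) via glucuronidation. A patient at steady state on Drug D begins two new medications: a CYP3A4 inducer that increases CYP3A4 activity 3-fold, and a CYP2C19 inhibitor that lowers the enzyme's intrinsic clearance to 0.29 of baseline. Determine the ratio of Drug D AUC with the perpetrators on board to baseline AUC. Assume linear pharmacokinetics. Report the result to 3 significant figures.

The CYP3A4 pathway (50% of clearance) rises to 3× activity: 0.5 × 3 = 1.5.
The CYP2C19 pathway (34% of clearance) falls to 0.29× activity: 0.34 × 0.29 = 0.0986.
Non-CYP routes (16%) are unchanged.
CL_new/CL_old = 1.5 + 0.0986 + 0.16 = 1.7586.
Because AUC varies inversely with clearance, the combined effect is 1 / 1.7586 = 0.569.

0.569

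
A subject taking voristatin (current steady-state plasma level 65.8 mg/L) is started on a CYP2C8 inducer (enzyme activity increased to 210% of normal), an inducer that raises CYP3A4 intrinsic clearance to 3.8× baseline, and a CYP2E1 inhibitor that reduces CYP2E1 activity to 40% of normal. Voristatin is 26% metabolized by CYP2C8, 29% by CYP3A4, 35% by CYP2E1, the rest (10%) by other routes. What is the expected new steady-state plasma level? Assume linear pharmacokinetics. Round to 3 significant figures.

34.9 mg/L

The CYP2C8 pathway (26% of clearance) is boosted to 2.1× activity: 0.26 × 2.1 = 0.546.
The CYP3A4 pathway (29% of clearance) is boosted to 3.8× activity: 0.29 × 3.8 = 1.102.
The CYP2E1 pathway (35% of clearance) drops to 0.4× activity: 0.35 × 0.4 = 0.14.
The remaining 10% of clearance is unaffected.
CL_new/CL_old = 0.546 + 1.102 + 0.14 + 0.1 = 1.888.
Dividing the baseline by the relative clearance: 65.8 / 1.888 = 34.9 mg/L.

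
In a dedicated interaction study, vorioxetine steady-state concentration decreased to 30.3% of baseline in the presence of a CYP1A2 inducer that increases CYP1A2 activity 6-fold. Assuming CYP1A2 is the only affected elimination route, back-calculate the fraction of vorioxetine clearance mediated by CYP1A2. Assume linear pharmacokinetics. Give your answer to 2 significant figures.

0.46

Let x = fm,CYP1A2. Because steady-state concentration ∝ 1/CL, relative clearance rose to 1/0.303 = 3.3.
Setting x·6 + (1 − x) = 3.3 and solving: x = (3.3 − 1)/(6 − 1) = 0.46.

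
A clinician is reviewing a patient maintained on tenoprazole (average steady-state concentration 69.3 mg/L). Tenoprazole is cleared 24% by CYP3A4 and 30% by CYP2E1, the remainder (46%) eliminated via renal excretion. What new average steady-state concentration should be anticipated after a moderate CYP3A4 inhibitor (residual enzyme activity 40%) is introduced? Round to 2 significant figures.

81 mg/L

The CYP3A4 pathway (24% of clearance) is reduced to 0.4× activity: 0.24 × 0.4 = 0.096.
CYP2E1 (30%) and the residual 46% are unaffected.
Relative clearance = 0.096 + 0.3 + 0.46 = 0.856.
With dosing unchanged, average steady-state concentration scales as 1/CL: 69.3 / 0.856 = 81 mg/L.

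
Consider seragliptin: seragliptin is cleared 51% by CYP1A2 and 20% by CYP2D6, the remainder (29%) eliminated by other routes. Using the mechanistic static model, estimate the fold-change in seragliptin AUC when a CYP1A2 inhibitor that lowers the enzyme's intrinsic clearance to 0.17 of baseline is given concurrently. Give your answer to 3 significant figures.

CYP1A2: 0.51 × 0.17 = 0.0867
CYP2D6: 0.2 (unchanged)
Other: 0.29 (unchanged)
New clearance relative to baseline: 0.0867 + 0.2 + 0.29 = 0.5767.
Since AUC ∝ 1/CL, the ratio is 1 / 0.5767 = 1.73.

1.73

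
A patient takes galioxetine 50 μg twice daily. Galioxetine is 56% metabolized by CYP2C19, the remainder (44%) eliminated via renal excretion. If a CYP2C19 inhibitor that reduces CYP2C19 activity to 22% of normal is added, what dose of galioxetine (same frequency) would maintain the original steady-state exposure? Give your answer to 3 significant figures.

The CYP2C19 pathway (56% of clearance) falls to 0.22× activity: 0.56 × 0.22 = 0.1232.
Non-CYP routes (44%) are unchanged.
CL_new/CL_old = 0.1232 + 0.44 = 0.5632.
Css,avg = (dose rate)/CL, so holding Css fixed requires dose ∝ CL: 50 × 0.5632 = 28.2 μg.

28.2 μg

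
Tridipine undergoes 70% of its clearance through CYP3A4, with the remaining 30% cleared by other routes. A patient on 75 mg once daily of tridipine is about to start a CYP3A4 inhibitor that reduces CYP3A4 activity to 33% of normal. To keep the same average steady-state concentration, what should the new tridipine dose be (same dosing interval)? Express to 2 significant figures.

40 mg

The CYP3A4 pathway (70% of clearance) is reduced to 0.33× activity: 0.7 × 0.33 = 0.231.
The remaining 30% of clearance is unaffected.
CL_new/CL_old = 0.231 + 0.3 = 0.531.
Css,avg = (dose rate)/CL, so holding Css fixed requires dose ∝ CL: 75 × 0.531 = 40 mg.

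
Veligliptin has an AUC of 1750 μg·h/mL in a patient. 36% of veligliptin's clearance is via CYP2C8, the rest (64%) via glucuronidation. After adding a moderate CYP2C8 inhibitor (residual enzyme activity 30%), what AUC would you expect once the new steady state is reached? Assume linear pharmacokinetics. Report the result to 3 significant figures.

The CYP2C8 pathway (36% of clearance) is reduced to 0.3× activity: 0.36 × 0.3 = 0.108.
Non-CYP routes (64%) are unchanged.
Relative clearance = 0.108 + 0.64 = 0.748.
New AUC = baseline ÷ relative clearance = 1750 / 0.748 = 2.34 × 10³ μg·h/mL.

2.34 × 10³ μg·h/mL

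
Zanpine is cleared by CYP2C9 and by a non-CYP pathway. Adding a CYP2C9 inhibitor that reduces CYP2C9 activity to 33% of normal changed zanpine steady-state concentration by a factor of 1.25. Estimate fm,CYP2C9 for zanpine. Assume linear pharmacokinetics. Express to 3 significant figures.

Let x = fm,CYP2C9. Because steady-state concentration ∝ 1/CL, relative clearance fell to 1/1.25 = 0.8.
Setting x·0.33 + (1 − x) = 0.8 and solving: x = (0.8 − 1)/(0.33 − 1) = 0.299.

0.299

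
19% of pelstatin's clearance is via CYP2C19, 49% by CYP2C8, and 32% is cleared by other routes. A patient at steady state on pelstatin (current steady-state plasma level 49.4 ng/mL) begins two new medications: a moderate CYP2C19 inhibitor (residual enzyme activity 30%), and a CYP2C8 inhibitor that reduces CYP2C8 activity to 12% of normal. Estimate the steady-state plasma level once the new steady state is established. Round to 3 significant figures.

The CYP2C19 pathway (19% of clearance) falls to 0.3× activity: 0.19 × 0.3 = 0.057.
The CYP2C8 pathway (49% of clearance) is reduced to 0.12× activity: 0.49 × 0.12 = 0.0588.
Non-CYP routes (32%) are unchanged.
New clearance relative to baseline: 0.057 + 0.0588 + 0.32 = 0.4358.
New steady-state plasma level = 49.4 / 0.4358 = 113 ng/mL (concentration scales inversely with clearance).

113 ng/mL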